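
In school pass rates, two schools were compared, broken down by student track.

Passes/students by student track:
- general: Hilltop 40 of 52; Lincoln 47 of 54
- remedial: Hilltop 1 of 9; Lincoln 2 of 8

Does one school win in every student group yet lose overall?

General: Hilltop 40/52 = 76.9%, Lincoln 47/54 = 87.0% → Lincoln
Remedial: Hilltop 1/9 = 11.1%, Lincoln 2/8 = 25.0% → Lincoln
Overall: Hilltop 41/61 = 67.2%, Lincoln 49/62 = 79.0% → Lincoln
Lincoln wins overall and in every student group — no reversal.

No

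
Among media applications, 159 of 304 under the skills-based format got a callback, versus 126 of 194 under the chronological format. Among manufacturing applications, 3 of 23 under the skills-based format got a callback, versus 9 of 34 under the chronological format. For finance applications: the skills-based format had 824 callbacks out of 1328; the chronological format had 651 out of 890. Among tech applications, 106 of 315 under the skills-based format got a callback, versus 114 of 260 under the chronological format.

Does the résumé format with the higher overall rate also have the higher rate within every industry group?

Media: the skills-based format 159/304 = 52.3%, the chronological format 126/194 = 64.9% → the chronological format
Manufacturing: the skills-based format 3/23 = 13.0%, the chronological format 9/34 = 26.5% → the chronological format
Finance: the skills-based format 824/1328 = 62.0%, the chronological format 651/890 = 73.1% → the chronological format
Tech: the skills-based format 106/315 = 33.7%, the chronological format 114/260 = 43.8% → the chronological format
Overall: the skills-based format 1092/1970 = 55.4%, the chronological format 900/1378 = 65.3% → the chronological format
The chronological format wins overall and in every industry group — no reversal.

Yes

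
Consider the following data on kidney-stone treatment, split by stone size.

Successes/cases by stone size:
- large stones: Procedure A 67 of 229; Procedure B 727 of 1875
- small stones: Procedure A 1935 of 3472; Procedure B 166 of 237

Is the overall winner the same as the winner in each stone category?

No

Large stones: Procedure A 67/229 = 29.3%, Procedure B 727/1875 = 38.8% → Procedure B
Small stones: Procedure A 1935/3472 = 55.7%, Procedure B 166/237 = 70.0% → Procedure B
Overall: Procedure A 2002/3701 = 54.1%, Procedure B 893/2112 = 42.3% → Procedure A
Procedure B wins each stone group but Procedure A wins overall — the comparison reverses. Procedure B's cases skew toward large stones, which has a lower base rate.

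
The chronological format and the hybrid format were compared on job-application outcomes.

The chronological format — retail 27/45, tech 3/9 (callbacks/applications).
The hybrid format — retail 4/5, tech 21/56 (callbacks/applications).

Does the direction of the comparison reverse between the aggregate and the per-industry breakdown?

Retail: the chronological format 27/45 = 60.0%, the hybrid format 4/5 = 80.0% → the hybrid format
Tech: the chronological format 3/9 = 33.3%, the hybrid format 21/56 = 37.5% → the hybrid format
Overall: the chronological format 30/54 = 55.6%, the hybrid format 25/61 = 41.0% → the chronological format
The hybrid format wins each industry group but the chronological format wins overall — the comparison reverses. The hybrid format's applications skew toward tech, which has a lower base rate.

Yes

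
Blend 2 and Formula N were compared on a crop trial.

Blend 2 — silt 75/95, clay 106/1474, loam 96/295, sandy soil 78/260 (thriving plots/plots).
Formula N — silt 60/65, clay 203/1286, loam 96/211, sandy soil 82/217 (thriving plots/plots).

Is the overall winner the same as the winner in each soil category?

Silt: Blend 2 75/95 = 78.9%, Formula N 60/65 = 92.3% → Formula N
Clay: Blend 2 106/1474 = 7.2%, Formula N 203/1286 = 15.8% → Formula N
Loam: Blend 2 96/295 = 32.5%, Formula N 96/211 = 45.5% → Formula N
Sandy soil: Blend 2 78/260 = 30.0%, Formula N 82/217 = 37.8% → Formula N
Overall: Blend 2 355/2124 = 16.7%, Formula N 441/1779 = 24.8% → Formula N
Formula N wins overall and in every soil group — no reversal.

Yes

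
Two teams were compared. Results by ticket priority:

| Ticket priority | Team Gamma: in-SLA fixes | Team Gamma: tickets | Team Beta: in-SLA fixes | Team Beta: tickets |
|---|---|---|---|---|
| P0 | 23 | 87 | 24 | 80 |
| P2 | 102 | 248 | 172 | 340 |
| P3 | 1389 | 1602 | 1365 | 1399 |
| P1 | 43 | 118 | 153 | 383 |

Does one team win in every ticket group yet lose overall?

No

P0: Team Gamma 23/87 = 26.4%, Team Beta 24/80 = 30.0% → Team Beta
P2: Team Gamma 102/248 = 41.1%, Team Beta 172/340 = 50.6% → Team Beta
P3: Team Gamma 1389/1602 = 86.7%, Team Beta 1365/1399 = 97.6% → Team Beta
P1: Team Gamma 43/118 = 36.4%, Team Beta 153/383 = 39.9% → Team Beta
Overall: Team Gamma 1557/2055 = 75.8%, Team Beta 1714/2202 = 77.8% → Team Beta
Team Beta wins overall and in every ticket group — no reversal.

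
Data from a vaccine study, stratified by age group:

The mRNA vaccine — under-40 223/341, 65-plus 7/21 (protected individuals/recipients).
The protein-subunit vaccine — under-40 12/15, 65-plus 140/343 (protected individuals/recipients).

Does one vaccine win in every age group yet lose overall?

Under-40: the mRNA vaccine 223/341 = 65.4%, the protein-subunit vaccine 12/15 = 80.0% → the protein-subunit vaccine
65-plus: the mRNA vaccine 7/21 = 33.3%, the protein-subunit vaccine 140/343 = 40.8% → the protein-subunit vaccine
Overall: the mRNA vaccine 230/362 = 63.5%, the protein-subunit vaccine 152/358 = 42.5% → the mRNA vaccine
The protein-subunit vaccine wins each age group but the mRNA vaccine wins overall — the comparison reverses. The protein-subunit vaccine's recipients skew toward 65-plus, which has a lower base rate.

Yes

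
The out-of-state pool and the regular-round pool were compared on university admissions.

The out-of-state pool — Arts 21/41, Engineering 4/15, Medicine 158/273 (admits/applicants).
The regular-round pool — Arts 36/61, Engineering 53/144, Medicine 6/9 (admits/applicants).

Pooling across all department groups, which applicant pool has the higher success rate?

Arts: the out-of-state pool 21/41 = 51.2%, the regular-round pool 36/61 = 59.0% → the regular-round pool
Engineering: the out-of-state pool 4/15 = 26.7%, the regular-round pool 53/144 = 36.8% → the regular-round pool
Medicine: the out-of-state pool 158/273 = 57.9%, the regular-round pool 6/9 = 66.7% → the regular-round pool
Overall: the out-of-state pool 183/329 = 55.6%, the regular-round pool 95/214 = 44.4% → the out-of-state pool
(The regular-round pool wins every department group but the out-of-state pool wins overall — the regular-round pool's applicants skew toward the low-rate Engineering group.)

the out-of-state pool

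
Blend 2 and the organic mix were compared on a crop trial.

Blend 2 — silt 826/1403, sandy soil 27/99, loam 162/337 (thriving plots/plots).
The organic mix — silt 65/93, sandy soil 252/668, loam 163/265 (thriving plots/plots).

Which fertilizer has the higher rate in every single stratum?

Silt: Blend 2 826/1403 = 58.9%, the organic mix 65/93 = 69.9% → the organic mix
Sandy soil: Blend 2 27/99 = 27.3%, the organic mix 252/668 = 37.7% → the organic mix
Loam: Blend 2 162/337 = 48.1%, the organic mix 163/265 = 61.5% → the organic mix
The organic mix has the higher rate in all 3 groups.

the organic mix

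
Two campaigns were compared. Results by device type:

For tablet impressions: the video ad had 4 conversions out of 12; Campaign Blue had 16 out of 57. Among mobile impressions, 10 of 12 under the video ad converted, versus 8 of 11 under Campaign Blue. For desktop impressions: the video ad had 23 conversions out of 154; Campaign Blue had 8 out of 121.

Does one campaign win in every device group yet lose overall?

No

Tablet: the video ad 4/12 = 33.3%, Campaign Blue 16/57 = 28.1% → the video ad
Mobile: the video ad 10/12 = 83.3%, Campaign Blue 8/11 = 72.7% → the video ad
Desktop: the video ad 23/154 = 14.9%, Campaign Blue 8/121 = 6.6% → the video ad
Overall: the video ad 37/178 = 20.8%, Campaign Blue 32/189 = 16.9% → the video ad
The video ad wins overall and in every device group — no reversal.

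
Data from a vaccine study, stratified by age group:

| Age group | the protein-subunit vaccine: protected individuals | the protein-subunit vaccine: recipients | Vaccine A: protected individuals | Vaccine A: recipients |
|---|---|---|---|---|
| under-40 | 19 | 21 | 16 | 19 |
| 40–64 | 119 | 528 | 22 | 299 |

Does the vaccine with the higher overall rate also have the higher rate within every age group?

Under-40: the protein-subunit vaccine 19/21 = 90.5%, Vaccine A 16/19 = 84.2% → the protein-subunit vaccine
40–64: the protein-subunit vaccine 119/528 = 22.5%, Vaccine A 22/299 = 7.4% → the protein-subunit vaccine
Overall: the protein-subunit vaccine 138/549 = 25.1%, Vaccine A 38/318 = 11.9% → the protein-subunit vaccine
The protein-subunit vaccine wins overall and in every age group — no reversal.

Yes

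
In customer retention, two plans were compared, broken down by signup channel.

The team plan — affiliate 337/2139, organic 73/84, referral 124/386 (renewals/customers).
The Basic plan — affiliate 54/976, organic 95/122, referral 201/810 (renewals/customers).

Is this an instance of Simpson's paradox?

No

Affiliate: the team plan 337/2139 = 15.8%, the Basic plan 54/976 = 5.5% → the team plan
Organic: the team plan 73/84 = 86.9%, the Basic plan 95/122 = 77.9% → the team plan
Referral: the team plan 124/386 = 32.1%, the Basic plan 201/810 = 24.8% → the team plan
Overall: the team plan 534/2609 = 20.5%, the Basic plan 350/1908 = 18.3% → the team plan
The team plan wins overall and in every signup group — no reversal.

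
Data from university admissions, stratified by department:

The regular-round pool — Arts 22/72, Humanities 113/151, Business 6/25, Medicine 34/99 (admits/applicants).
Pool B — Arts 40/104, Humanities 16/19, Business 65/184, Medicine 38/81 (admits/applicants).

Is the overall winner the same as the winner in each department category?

No

Arts: the regular-round pool 22/72 = 30.6%, Pool B 40/104 = 38.5% → Pool B
Humanities: the regular-round pool 113/151 = 74.8%, Pool B 16/19 = 84.2% → Pool B
Business: the regular-round pool 6/25 = 24.0%, Pool B 65/184 = 35.3% → Pool B
Medicine: the regular-round pool 34/99 = 34.3%, Pool B 38/81 = 46.9% → Pool B
Overall: the regular-round pool 175/347 = 50.4%, Pool B 159/388 = 41.0% → the regular-round pool
Pool B wins each department group but the regular-round pool wins overall — the comparison reverses. Pool B's applicants skew toward Business, which has a lower base rate.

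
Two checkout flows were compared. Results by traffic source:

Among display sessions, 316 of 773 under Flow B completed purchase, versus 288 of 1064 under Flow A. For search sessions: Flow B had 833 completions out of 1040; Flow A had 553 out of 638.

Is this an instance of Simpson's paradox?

No

Display: Flow B 316/773 = 40.9%, Flow A 288/1064 = 27.1% → Flow B
Search: Flow B 833/1040 = 80.1%, Flow A 553/638 = 86.7% → Flow A
Overall: Flow B 1149/1813 = 63.4%, Flow A 841/1702 = 49.4% → Flow B
Neither sweeps: Flow B wins 1 of 2 groups, Flow A wins 1. Flow B wins overall but not every group — no Simpson reversal.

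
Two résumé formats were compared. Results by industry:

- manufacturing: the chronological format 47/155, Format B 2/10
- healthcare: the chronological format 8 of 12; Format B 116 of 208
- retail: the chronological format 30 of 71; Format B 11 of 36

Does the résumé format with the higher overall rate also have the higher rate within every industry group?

No

Manufacturing: the chronological format 47/155 = 30.3%, Format B 2/10 = 20.0% → the chronological format
Healthcare: the chronological format 8/12 = 66.7%, Format B 116/208 = 55.8% → the chronological format
Retail: the chronological format 30/71 = 42.3%, Format B 11/36 = 30.6% → the chronological format
Overall: the chronological format 85/238 = 35.7%, Format B 129/254 = 50.8% → Format B
The chronological format wins each industry group but Format B wins overall — the comparison reverses. The chronological format's applications skew toward manufacturing, which has a lower base rate.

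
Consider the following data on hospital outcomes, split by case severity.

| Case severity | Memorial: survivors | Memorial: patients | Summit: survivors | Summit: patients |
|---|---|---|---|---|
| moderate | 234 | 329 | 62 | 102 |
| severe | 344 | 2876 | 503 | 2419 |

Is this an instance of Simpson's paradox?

Moderate: Memorial 234/329 = 71.1%, Summit 62/102 = 60.8% → Memorial
Severe: Memorial 344/2876 = 12.0%, Summit 503/2419 = 20.8% → Summit
Overall: Memorial 578/3205 = 18.0%, Summit 565/2521 = 22.4% → Summit
Neither sweeps: Memorial wins 1 of 2 groups, Summit wins 1. Summit wins overall but not every group — no Simpson reversal.

No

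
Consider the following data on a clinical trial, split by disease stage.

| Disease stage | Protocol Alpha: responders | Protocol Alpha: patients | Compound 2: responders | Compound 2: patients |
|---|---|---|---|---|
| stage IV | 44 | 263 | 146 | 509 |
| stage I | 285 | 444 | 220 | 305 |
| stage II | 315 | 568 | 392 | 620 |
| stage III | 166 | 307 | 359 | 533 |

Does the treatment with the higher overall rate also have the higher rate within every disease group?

Yes

Stage IV: Protocol Alpha 44/263 = 16.7%, Compound 2 146/509 = 28.7% → Compound 2
Stage I: Protocol Alpha 285/444 = 64.2%, Compound 2 220/305 = 72.1% → Compound 2
Stage II: Protocol Alpha 315/568 = 55.5%, Compound 2 392/620 = 63.2% → Compound 2
Stage III: Protocol Alpha 166/307 = 54.1%, Compound 2 359/533 = 67.4% → Compound 2
Overall: Protocol Alpha 810/1582 = 51.2%, Compound 2 1117/1967 = 56.8% → Compound 2
Compound 2 wins overall and in every disease group — no reversal.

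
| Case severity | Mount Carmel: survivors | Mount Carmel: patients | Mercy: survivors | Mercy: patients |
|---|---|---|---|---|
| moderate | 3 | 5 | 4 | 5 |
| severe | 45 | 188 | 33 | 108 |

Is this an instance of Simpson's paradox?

No

Moderate: Mount Carmel 3/5 = 60.0%, Mercy 4/5 = 80.0% → Mercy
Severe: Mount Carmel 45/188 = 23.9%, Mercy 33/108 = 30.6% → Mercy
Overall: Mount Carmel 48/193 = 24.9%, Mercy 37/113 = 32.7% → Mercy
Mercy wins overall and in every case group — no reversal.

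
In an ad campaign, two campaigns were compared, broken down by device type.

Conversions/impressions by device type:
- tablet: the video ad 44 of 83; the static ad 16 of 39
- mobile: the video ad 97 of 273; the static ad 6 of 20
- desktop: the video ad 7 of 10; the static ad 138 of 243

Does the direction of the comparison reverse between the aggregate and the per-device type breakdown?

Yes

Tablet: the video ad 44/83 = 53.0%, the static ad 16/39 = 41.0% → the video ad
Mobile: the video ad 97/273 = 35.5%, the static ad 6/20 = 30.0% → the video ad
Desktop: the video ad 7/10 = 70.0%, the static ad 138/243 = 56.8% → the video ad
Overall: the video ad 148/366 = 40.4%, the static ad 160/302 = 53.0% → the static ad
The video ad wins each device group but the static ad wins overall — the comparison reverses. The video ad's impressions skew toward mobile, which has a lower base rate.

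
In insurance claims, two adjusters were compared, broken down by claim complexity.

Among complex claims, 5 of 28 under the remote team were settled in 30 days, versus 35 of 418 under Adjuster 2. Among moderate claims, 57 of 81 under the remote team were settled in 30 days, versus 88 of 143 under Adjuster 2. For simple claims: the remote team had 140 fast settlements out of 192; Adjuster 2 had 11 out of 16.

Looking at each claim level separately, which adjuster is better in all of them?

the remote team

Complex: the remote team 5/28 = 17.9%, Adjuster 2 35/418 = 8.4% → the remote team
Moderate: the remote team 57/81 = 70.4%, Adjuster 2 88/143 = 61.5% → the remote team
Simple: the remote team 140/192 = 72.9%, Adjuster 2 11/16 = 68.8% → the remote team
The remote team has the higher rate in all 3 groups.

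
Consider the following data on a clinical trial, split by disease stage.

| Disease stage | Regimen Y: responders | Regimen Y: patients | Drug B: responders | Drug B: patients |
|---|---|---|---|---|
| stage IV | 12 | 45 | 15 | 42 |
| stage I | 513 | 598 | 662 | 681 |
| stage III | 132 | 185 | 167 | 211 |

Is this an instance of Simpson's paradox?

Stage IV: Regimen Y 12/45 = 26.7%, Drug B 15/42 = 35.7% → Drug B
Stage I: Regimen Y 513/598 = 85.8%, Drug B 662/681 = 97.2% → Drug B
Stage III: Regimen Y 132/185 = 71.4%, Drug B 167/211 = 79.1% → Drug B
Overall: Regimen Y 657/828 = 79.3%, Drug B 844/934 = 90.4% → Drug B
Drug B wins overall and in every disease group — no reversal.

No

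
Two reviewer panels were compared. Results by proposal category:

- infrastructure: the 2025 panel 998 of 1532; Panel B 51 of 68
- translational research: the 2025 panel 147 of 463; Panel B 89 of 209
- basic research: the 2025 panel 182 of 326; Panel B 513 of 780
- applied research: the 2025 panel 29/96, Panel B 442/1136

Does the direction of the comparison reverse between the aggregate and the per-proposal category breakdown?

Infrastructure: the 2025 panel 998/1532 = 65.1%, Panel B 51/68 = 75.0% → Panel B
Translational research: the 2025 panel 147/463 = 31.7%, Panel B 89/209 = 42.6% → Panel B
Basic research: the 2025 panel 182/326 = 55.8%, Panel B 513/780 = 65.8% → Panel B
Applied research: the 2025 panel 29/96 = 30.2%, Panel B 442/1136 = 38.9% → Panel B
Overall: the 2025 panel 1356/2417 = 56.1%, Panel B 1095/2193 = 49.9% → the 2025 panel
Panel B wins each proposal group but the 2025 panel wins overall — the comparison reverses. Panel B's proposals skew toward applied research, which has a lower base rate.

Yes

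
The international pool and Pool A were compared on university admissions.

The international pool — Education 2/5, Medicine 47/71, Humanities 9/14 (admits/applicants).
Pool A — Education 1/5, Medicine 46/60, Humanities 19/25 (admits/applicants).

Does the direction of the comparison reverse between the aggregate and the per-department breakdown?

Education: the international pool 2/5 = 40.0%, Pool A 1/5 = 20.0% → the international pool
Medicine: the international pool 47/71 = 66.2%, Pool A 46/60 = 76.7% → Pool A
Humanities: the international pool 9/14 = 64.3%, Pool A 19/25 = 76.0% → Pool A
Overall: the international pool 58/90 = 64.4%, Pool A 66/90 = 73.3% → Pool A
Neither sweeps: the international pool wins 1 of 3 groups, Pool A wins 2. Pool A wins overall but not every group — no Simpson reversal.

No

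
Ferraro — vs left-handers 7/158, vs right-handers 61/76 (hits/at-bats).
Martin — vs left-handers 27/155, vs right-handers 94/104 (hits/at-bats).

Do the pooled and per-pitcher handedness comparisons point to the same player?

Vs left-handers: Ferraro 7/158 = 4.4%, Martin 27/155 = 17.4% → Martin
Vs right-handers: Ferraro 61/76 = 80.3%, Martin 94/104 = 90.4% → Martin
Overall: Ferraro 68/234 = 29.1%, Martin 121/259 = 46.7% → Martin
Martin wins overall and in every pitcher group — no reversal.

Yes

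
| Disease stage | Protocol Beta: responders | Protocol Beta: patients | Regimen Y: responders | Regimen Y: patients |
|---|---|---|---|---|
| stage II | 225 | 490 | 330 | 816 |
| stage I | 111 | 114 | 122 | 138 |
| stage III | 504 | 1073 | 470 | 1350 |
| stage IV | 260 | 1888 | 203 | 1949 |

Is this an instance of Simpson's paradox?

Stage II: Protocol Beta 225/490 = 45.9%, Regimen Y 330/816 = 40.4% → Protocol Beta
Stage I: Protocol Beta 111/114 = 97.4%, Regimen Y 122/138 = 88.4% → Protocol Beta
Stage III: Protocol Beta 504/1073 = 47.0%, Regimen Y 470/1350 = 34.8% → Protocol Beta
Stage IV: Protocol Beta 260/1888 = 13.8%, Regimen Y 203/1949 = 10.4% → Protocol Beta
Overall: Protocol Beta 1100/3565 = 30.9%, Regimen Y 1125/4253 = 26.5% → Protocol Beta
Protocol Beta wins overall and in every disease group — no reversal.

No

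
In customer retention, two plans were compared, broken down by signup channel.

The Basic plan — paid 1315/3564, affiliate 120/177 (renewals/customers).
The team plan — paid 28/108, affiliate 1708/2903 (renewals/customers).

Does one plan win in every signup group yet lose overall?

Paid: the Basic plan 1315/3564 = 36.9%, the team plan 28/108 = 25.9% → the Basic plan
Affiliate: the Basic plan 120/177 = 67.8%, the team plan 1708/2903 = 58.8% → the Basic plan
Overall: the Basic plan 1435/3741 = 38.4%, the team plan 1736/3011 = 57.7% → the team plan
The Basic plan wins each signup group but the team plan wins overall — the comparison reverses. The Basic plan's customers skew toward paid, which has a lower base rate.

Yes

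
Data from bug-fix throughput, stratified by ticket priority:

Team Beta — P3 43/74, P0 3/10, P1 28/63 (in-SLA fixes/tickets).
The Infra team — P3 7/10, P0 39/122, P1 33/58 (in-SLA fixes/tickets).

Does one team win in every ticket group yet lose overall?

P3: Team Beta 43/74 = 58.1%, the Infra team 7/10 = 70.0% → the Infra team
P0: Team Beta 3/10 = 30.0%, the Infra team 39/122 = 32.0% → the Infra team
P1: Team Beta 28/63 = 44.4%, the Infra team 33/58 = 56.9% → the Infra team
Overall: Team Beta 74/147 = 50.3%, the Infra team 79/190 = 41.6% → Team Beta
The Infra team wins each ticket group but Team Beta wins overall — the comparison reverses. The Infra team's tickets skew toward P0, which has a lower base rate.

Yes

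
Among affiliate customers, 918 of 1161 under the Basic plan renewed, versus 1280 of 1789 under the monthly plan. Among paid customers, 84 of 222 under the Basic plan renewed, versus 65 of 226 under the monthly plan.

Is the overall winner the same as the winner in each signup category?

Yes

Affiliate: the Basic plan 918/1161 = 79.1%, the monthly plan 1280/1789 = 71.5% → the Basic plan
Paid: the Basic plan 84/222 = 37.8%, the monthly plan 65/226 = 28.8% → the Basic plan
Overall: the Basic plan 1002/1383 = 72.5%, the monthly plan 1345/2015 = 66.7% → the Basic plan
The Basic plan wins overall and in every signup group — no reversal.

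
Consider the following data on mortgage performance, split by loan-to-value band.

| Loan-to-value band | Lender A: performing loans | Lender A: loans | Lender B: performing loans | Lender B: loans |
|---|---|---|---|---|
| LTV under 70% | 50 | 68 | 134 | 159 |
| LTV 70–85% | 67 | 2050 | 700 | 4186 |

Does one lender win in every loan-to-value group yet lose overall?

No

LTV under 70%: Lender A 50/68 = 73.5%, Lender B 134/159 = 84.3% → Lender B
LTV 70–85%: Lender A 67/2050 = 3.3%, Lender B 700/4186 = 16.7% → Lender B
Overall: Lender A 117/2118 = 5.5%, Lender B 834/4345 = 19.2% → Lender B
Lender B wins overall and in every loan-to-value group — no reversal.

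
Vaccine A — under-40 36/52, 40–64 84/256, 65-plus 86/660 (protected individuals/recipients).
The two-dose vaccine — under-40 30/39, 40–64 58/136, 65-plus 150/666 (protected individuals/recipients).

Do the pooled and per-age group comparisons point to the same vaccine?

Yes

Under-40: Vaccine A 36/52 = 69.2%, the two-dose vaccine 30/39 = 76.9% → the two-dose vaccine
40–64: Vaccine A 84/256 = 32.8%, the two-dose vaccine 58/136 = 42.6% → the two-dose vaccine
65-plus: Vaccine A 86/660 = 13.0%, the two-dose vaccine 150/666 = 22.5% → the two-dose vaccine
Overall: Vaccine A 206/968 = 21.3%, the two-dose vaccine 238/841 = 28.3% → the two-dose vaccine
The two-dose vaccine wins overall and in every age group — no reversal.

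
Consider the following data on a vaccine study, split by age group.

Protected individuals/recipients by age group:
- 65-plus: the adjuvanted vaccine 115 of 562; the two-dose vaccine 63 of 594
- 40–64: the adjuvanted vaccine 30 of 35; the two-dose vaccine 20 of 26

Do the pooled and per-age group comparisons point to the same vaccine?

Yes

65-plus: the adjuvanted vaccine 115/562 = 20.5%, the two-dose vaccine 63/594 = 10.6% → the adjuvanted vaccine
40–64: the adjuvanted vaccine 30/35 = 85.7%, the two-dose vaccine 20/26 = 76.9% → the adjuvanted vaccine
Overall: the adjuvanted vaccine 145/597 = 24.3%, the two-dose vaccine 83/620 = 13.4% → the adjuvanted vaccine
The adjuvanted vaccine wins overall and in every age group — no reversal.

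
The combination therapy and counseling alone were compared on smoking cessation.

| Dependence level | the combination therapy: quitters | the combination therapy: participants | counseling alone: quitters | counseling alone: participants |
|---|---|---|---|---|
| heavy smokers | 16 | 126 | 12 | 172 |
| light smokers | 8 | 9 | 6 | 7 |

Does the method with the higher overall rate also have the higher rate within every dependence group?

Heavy smokers: the combination therapy 16/126 = 12.7%, counseling alone 12/172 = 7.0% → the combination therapy
Light smokers: the combination therapy 8/9 = 88.9%, counseling alone 6/7 = 85.7% → the combination therapy
Overall: the combination therapy 24/135 = 17.8%, counseling alone 18/179 = 10.1% → the combination therapy
The combination therapy wins overall and in every dependence group — no reversal.

Yes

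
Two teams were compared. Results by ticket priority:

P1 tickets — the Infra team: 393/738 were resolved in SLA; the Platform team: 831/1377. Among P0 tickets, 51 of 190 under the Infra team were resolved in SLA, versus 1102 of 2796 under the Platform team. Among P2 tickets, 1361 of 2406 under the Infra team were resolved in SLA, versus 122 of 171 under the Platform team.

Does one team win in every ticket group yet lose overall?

Yes

P1: the Infra team 393/738 = 53.3%, the Platform team 831/1377 = 60.3% → the Platform team
P0: the Infra team 51/190 = 26.8%, the Platform team 1102/2796 = 39.4% → the Platform team
P2: the Infra team 1361/2406 = 56.6%, the Platform team 122/171 = 71.3% → the Platform team
Overall: the Infra team 1805/3334 = 54.1%, the Platform team 2055/4344 = 47.3% → the Infra team
The Platform team wins each ticket group but the Infra team wins overall — the comparison reverses. The Platform team's tickets skew toward P0, which has a lower base rate.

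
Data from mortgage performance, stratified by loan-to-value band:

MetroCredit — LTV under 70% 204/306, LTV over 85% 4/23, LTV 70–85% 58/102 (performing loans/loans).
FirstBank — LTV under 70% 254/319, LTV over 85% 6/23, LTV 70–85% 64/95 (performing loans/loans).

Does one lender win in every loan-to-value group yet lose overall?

No

LTV under 70%: MetroCredit 204/306 = 66.7%, FirstBank 254/319 = 79.6% → FirstBank
LTV over 85%: MetroCredit 4/23 = 17.4%, FirstBank 6/23 = 26.1% → FirstBank
LTV 70–85%: MetroCredit 58/102 = 56.9%, FirstBank 64/95 = 67.4% → FirstBank
Overall: MetroCredit 266/431 = 61.7%, FirstBank 324/437 = 74.1% → FirstBank
FirstBank wins overall and in every loan-to-value group — no reversal.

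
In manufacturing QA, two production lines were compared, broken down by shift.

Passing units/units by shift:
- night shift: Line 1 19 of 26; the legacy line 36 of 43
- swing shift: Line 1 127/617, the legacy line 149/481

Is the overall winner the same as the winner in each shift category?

Night shift: Line 1 19/26 = 73.1%, the legacy line 36/43 = 83.7% → the legacy line
Swing shift: Line 1 127/617 = 20.6%, the legacy line 149/481 = 31.0% → the legacy line
Overall: Line 1 146/643 = 22.7%, the legacy line 185/524 = 35.3% → the legacy line
The legacy line wins overall and in every shift group — no reversal.

Yes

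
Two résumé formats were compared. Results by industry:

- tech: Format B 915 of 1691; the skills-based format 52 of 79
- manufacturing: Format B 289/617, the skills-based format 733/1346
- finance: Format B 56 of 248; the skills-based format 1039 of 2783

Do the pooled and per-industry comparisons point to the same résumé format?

Tech: Format B 915/1691 = 54.1%, the skills-based format 52/79 = 65.8% → the skills-based format
Manufacturing: Format B 289/617 = 46.8%, the skills-based format 733/1346 = 54.5% → the skills-based format
Finance: Format B 56/248 = 22.6%, the skills-based format 1039/2783 = 37.3% → the skills-based format
Overall: Format B 1260/2556 = 49.3%, the skills-based format 1824/4208 = 43.3% → Format B
The skills-based format wins each industry group but Format B wins overall — the comparison reverses. The skills-based format's applications skew toward finance, which has a lower base rate.

No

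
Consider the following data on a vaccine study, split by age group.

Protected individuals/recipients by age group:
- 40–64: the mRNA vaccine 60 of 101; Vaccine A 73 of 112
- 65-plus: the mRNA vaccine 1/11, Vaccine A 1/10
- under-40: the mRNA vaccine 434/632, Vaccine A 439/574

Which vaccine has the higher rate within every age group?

Vaccine A

40–64: the mRNA vaccine 60/101 = 59.4%, Vaccine A 73/112 = 65.2% → Vaccine A
65-plus: the mRNA vaccine 1/11 = 9.1%, Vaccine A 1/10 = 10.0% → Vaccine A
Under-40: the mRNA vaccine 434/632 = 68.7%, Vaccine A 439/574 = 76.5% → Vaccine A
Vaccine A has the higher rate in all 3 groups.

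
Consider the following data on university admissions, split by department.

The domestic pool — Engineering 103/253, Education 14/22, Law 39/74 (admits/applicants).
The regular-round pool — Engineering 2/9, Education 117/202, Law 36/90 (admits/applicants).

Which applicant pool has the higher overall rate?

the regular-round pool

Engineering: the domestic pool 103/253 = 40.7%, the regular-round pool 2/9 = 22.2% → the domestic pool
Education: the domestic pool 14/22 = 63.6%, the regular-round pool 117/202 = 57.9% → the domestic pool
Law: the domestic pool 39/74 = 52.7%, the regular-round pool 36/90 = 40.0% → the domestic pool
Overall: the domestic pool 156/349 = 44.7%, the regular-round pool 155/301 = 51.5% → the regular-round pool
(The domestic pool wins every department group but the regular-round pool wins overall — the domestic pool's applicants skew toward the low-rate Engineering group.)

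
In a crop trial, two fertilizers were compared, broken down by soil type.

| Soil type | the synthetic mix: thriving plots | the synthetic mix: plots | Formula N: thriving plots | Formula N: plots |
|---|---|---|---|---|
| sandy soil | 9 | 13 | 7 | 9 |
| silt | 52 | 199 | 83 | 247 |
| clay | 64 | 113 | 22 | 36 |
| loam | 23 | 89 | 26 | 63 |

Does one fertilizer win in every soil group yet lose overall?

No

Sandy soil: the synthetic mix 9/13 = 69.2%, Formula N 7/9 = 77.8% → Formula N
Silt: the synthetic mix 52/199 = 26.1%, Formula N 83/247 = 33.6% → Formula N
Clay: the synthetic mix 64/113 = 56.6%, Formula N 22/36 = 61.1% → Formula N
Loam: the synthetic mix 23/89 = 25.8%, Formula N 26/63 = 41.3% → Formula N
Overall: the synthetic mix 148/414 = 35.7%, Formula N 138/355 = 38.9% → Formula N
Formula N wins overall and in every soil group — no reversal.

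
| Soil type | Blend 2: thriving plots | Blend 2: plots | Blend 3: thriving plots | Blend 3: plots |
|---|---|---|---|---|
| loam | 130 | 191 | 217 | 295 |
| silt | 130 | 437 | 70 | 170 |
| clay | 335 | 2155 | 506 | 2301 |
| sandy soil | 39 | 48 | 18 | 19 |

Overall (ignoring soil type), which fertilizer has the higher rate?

Loam: Blend 2 130/191 = 68.1%, Blend 3 217/295 = 73.6% → Blend 3
Silt: Blend 2 130/437 = 29.7%, Blend 3 70/170 = 41.2% → Blend 3
Clay: Blend 2 335/2155 = 15.5%, Blend 3 506/2301 = 22.0% → Blend 3
Sandy soil: Blend 2 39/48 = 81.2%, Blend 3 18/19 = 94.7% → Blend 3
Overall: Blend 2 634/2831 = 22.4%, Blend 3 811/2785 = 29.1% → Blend 3

Blend 3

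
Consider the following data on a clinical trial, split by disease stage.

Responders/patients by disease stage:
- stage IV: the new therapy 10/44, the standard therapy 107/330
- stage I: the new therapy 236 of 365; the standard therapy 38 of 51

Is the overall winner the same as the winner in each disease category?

Stage IV: the new therapy 10/44 = 22.7%, the standard therapy 107/330 = 32.4% → the standard therapy
Stage I: the new therapy 236/365 = 64.7%, the standard therapy 38/51 = 74.5% → the standard therapy
Overall: the new therapy 246/409 = 60.1%, the standard therapy 145/381 = 38.1% → the new therapy
The standard therapy wins each disease group but the new therapy wins overall — the comparison reverses. The standard therapy's patients skew toward stage IV, which has a lower base rate.

No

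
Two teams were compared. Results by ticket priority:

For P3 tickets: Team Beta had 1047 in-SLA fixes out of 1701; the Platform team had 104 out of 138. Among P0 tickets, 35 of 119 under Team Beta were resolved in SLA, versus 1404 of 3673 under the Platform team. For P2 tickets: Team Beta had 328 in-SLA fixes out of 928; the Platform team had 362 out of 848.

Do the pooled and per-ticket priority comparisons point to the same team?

No

P3: Team Beta 1047/1701 = 61.6%, the Platform team 104/138 = 75.4% → the Platform team
P0: Team Beta 35/119 = 29.4%, the Platform team 1404/3673 = 38.2% → the Platform team
P2: Team Beta 328/928 = 35.3%, the Platform team 362/848 = 42.7% → the Platform team
Overall: Team Beta 1410/2748 = 51.3%, the Platform team 1870/4659 = 40.1% → Team Beta
The Platform team wins each ticket group but Team Beta wins overall — the comparison reverses. The Platform team's tickets skew toward P0, which has a lower base rate.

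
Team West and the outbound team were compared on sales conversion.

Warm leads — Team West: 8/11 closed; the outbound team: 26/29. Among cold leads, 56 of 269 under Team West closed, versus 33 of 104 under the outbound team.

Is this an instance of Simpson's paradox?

Warm: Team West 8/11 = 72.7%, the outbound team 26/29 = 89.7% → the outbound team
Cold: Team West 56/269 = 20.8%, the outbound team 33/104 = 31.7% → the outbound team
Overall: Team West 64/280 = 22.9%, the outbound team 59/133 = 44.4% → the outbound team
The outbound team wins overall and in every lead group — no reversal.

No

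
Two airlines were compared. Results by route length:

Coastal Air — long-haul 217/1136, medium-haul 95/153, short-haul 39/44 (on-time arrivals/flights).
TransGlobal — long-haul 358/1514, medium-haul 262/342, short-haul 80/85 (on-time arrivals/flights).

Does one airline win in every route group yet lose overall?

Long-haul: Coastal Air 217/1136 = 19.1%, TransGlobal 358/1514 = 23.6% → TransGlobal
Medium-haul: Coastal Air 95/153 = 62.1%, TransGlobal 262/342 = 76.6% → TransGlobal
Short-haul: Coastal Air 39/44 = 88.6%, TransGlobal 80/85 = 94.1% → TransGlobal
Overall: Coastal Air 351/1333 = 26.3%, TransGlobal 700/1941 = 36.1% → TransGlobal
TransGlobal wins overall and in every route group — no reversal.

No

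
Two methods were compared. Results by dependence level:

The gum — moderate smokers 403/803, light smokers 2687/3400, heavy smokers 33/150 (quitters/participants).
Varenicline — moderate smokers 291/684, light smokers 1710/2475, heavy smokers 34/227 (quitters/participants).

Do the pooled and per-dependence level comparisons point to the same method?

Yes

Moderate smokers: the gum 403/803 = 50.2%, varenicline 291/684 = 42.5% → the gum
Light smokers: the gum 2687/3400 = 79.0%, varenicline 1710/2475 = 69.1% → the gum
Heavy smokers: the gum 33/150 = 22.0%, varenicline 34/227 = 15.0% → the gum
Overall: the gum 3123/4353 = 71.7%, varenicline 2035/3386 = 60.1% → the gum
The gum wins overall and in every dependence group — no reversal.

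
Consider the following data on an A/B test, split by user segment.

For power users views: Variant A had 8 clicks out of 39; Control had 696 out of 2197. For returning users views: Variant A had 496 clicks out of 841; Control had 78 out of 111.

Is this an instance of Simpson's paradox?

Power users: Variant A 8/39 = 20.5%, Control 696/2197 = 31.7% → Control
Returning users: Variant A 496/841 = 59.0%, Control 78/111 = 70.3% → Control
Overall: Variant A 504/880 = 57.3%, Control 774/2308 = 33.5% → Variant A
Control wins each user group but Variant A wins overall — the comparison reverses. Control's views skew toward power users, which has a lower base rate.

Yes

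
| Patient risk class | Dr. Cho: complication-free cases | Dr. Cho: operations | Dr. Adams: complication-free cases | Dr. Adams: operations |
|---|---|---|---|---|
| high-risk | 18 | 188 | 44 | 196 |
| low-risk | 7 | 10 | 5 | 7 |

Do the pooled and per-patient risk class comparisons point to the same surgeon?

Yes

High-risk: Dr. Cho 18/188 = 9.6%, Dr. Adams 44/196 = 22.4% → Dr. Adams
Low-risk: Dr. Cho 7/10 = 70.0%, Dr. Adams 5/7 = 71.4% → Dr. Adams
Overall: Dr. Cho 25/198 = 12.6%, Dr. Adams 49/203 = 24.1% → Dr. Adams
Dr. Adams wins overall and in every patient risk group — no reversal.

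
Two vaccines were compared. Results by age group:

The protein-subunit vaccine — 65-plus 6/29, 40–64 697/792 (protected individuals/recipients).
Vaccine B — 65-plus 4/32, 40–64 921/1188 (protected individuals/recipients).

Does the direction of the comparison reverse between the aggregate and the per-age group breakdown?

No

65-plus: the protein-subunit vaccine 6/29 = 20.7%, Vaccine B 4/32 = 12.5% → the protein-subunit vaccine
40–64: the protein-subunit vaccine 697/792 = 88.0%, Vaccine B 921/1188 = 77.5% → the protein-subunit vaccine
Overall: the protein-subunit vaccine 703/821 = 85.6%, Vaccine B 925/1220 = 75.8% → the protein-subunit vaccine
The protein-subunit vaccine wins overall and in every age group — no reversal.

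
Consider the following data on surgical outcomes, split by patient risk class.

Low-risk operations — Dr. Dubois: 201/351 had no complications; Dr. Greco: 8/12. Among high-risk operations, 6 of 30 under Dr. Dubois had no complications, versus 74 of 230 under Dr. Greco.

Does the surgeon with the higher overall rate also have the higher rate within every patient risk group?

No

Low-risk: Dr. Dubois 201/351 = 57.3%, Dr. Greco 8/12 = 66.7% → Dr. Greco
High-risk: Dr. Dubois 6/30 = 20.0%, Dr. Greco 74/230 = 32.2% → Dr. Greco
Overall: Dr. Dubois 207/381 = 54.3%, Dr. Greco 82/242 = 33.9% → Dr. Dubois
Dr. Greco wins each patient risk group but Dr. Dubois wins overall — the comparison reverses. Dr. Greco's operations skew toward high-risk, which has a lower base rate.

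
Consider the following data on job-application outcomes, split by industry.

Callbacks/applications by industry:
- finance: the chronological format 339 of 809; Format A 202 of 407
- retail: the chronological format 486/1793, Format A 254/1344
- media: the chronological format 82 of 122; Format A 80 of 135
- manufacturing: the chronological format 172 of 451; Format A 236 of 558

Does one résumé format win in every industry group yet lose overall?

Finance: the chronological format 339/809 = 41.9%, Format A 202/407 = 49.6% → Format A
Retail: the chronological format 486/1793 = 27.1%, Format A 254/1344 = 18.9% → the chronological format
Media: the chronological format 82/122 = 67.2%, Format A 80/135 = 59.3% → the chronological format
Manufacturing: the chronological format 172/451 = 38.1%, Format A 236/558 = 42.3% → Format A
Overall: the chronological format 1079/3175 = 34.0%, Format A 772/2444 = 31.6% → the chronological format
Neither sweeps: the chronological format wins 2 of 4 groups, Format A wins 2. The chronological format wins overall but not every group — no Simpson reversal.

No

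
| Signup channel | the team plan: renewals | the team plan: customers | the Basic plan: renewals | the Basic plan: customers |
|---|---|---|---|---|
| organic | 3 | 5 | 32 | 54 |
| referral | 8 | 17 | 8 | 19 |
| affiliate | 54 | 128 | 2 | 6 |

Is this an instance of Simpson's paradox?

Yes

Organic: the team plan 3/5 = 60.0%, the Basic plan 32/54 = 59.3% → the team plan
Referral: the team plan 8/17 = 47.1%, the Basic plan 8/19 = 42.1% → the team plan
Affiliate: the team plan 54/128 = 42.2%, the Basic plan 2/6 = 33.3% → the team plan
Overall: the team plan 65/150 = 43.3%, the Basic plan 42/79 = 53.2% → the Basic plan
The team plan wins each signup group but the Basic plan wins overall — the comparison reverses. The team plan's customers skew toward affiliate, which has a lower base rate.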